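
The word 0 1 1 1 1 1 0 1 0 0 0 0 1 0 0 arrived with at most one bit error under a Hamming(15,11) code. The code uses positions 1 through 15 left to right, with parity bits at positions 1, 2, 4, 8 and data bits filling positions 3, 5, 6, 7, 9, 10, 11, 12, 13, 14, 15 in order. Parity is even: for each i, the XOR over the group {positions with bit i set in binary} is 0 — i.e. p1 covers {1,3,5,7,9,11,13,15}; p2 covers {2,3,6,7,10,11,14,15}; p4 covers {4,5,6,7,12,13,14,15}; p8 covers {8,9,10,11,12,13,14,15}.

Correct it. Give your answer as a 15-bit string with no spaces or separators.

s1 (pos 1,3,5,7,9,11,13,15): 0⊕1⊕1⊕0⊕0⊕0⊕1⊕0 = 1
s2 (pos 2,3,6,7,10,11,14,15): 1⊕1⊕1⊕0⊕0⊕0⊕0⊕0 = 1
s4 (pos 4,5,6,7,12,13,14,15): 1⊕1⊕1⊕0⊕0⊕1⊕0⊕0 = 0
s8 (pos 8,9,10,11,12,13,14,15): 1⊕0⊕0⊕0⊕0⊕1⊕0⊕0 = 0
Syndrome s8…s1 = 0011 → error at position 3.
Flip position 3: 011111010000100 → 010111010000100

010111010000100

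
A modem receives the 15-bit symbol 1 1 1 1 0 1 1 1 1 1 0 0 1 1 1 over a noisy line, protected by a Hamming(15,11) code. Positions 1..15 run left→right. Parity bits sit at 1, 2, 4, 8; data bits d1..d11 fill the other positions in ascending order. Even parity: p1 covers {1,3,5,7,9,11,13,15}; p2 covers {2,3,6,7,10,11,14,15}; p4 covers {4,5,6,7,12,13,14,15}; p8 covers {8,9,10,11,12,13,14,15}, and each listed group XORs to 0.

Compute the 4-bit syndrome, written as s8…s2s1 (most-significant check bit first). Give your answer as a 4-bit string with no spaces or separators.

s1 (pos 1,3,5,7,9,11,13,15): 1⊕1⊕0⊕1⊕1⊕0⊕1⊕1 = 0
s2 (pos 2,3,6,7,10,11,14,15): 1⊕1⊕1⊕1⊕1⊕0⊕1⊕1 = 1
s4 (pos 4,5,6,7,12,13,14,15): 1⊕0⊕1⊕1⊕0⊕1⊕1⊕1 = 0
s8 (pos 8,9,10,11,12,13,14,15): 1⊕1⊕1⊕0⊕0⊕1⊕1⊕1 = 0
Syndrome s8…s1 = 0010 → error at position 2.

0010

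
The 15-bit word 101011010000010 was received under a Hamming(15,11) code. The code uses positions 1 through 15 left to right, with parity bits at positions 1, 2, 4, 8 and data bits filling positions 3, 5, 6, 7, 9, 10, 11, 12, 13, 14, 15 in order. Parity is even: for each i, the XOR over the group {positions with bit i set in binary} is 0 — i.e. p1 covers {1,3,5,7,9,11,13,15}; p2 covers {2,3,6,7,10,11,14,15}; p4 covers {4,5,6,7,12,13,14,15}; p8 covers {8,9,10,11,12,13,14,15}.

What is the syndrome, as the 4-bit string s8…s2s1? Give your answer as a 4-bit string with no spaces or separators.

0111

s1 (pos 1,3,5,7,9,11,13,15): 1⊕1⊕1⊕0⊕0⊕0⊕0⊕0 = 1
s2 (pos 2,3,6,7,10,11,14,15): 0⊕1⊕1⊕0⊕0⊕0⊕1⊕0 = 1
s4 (pos 4,5,6,7,12,13,14,15): 0⊕1⊕1⊕0⊕0⊕0⊕1⊕0 = 1
s8 (pos 8,9,10,11,12,13,14,15): 1⊕0⊕0⊕0⊕0⊕0⊕1⊕0 = 0
Syndrome s8…s1 = 0111 → error at position 7.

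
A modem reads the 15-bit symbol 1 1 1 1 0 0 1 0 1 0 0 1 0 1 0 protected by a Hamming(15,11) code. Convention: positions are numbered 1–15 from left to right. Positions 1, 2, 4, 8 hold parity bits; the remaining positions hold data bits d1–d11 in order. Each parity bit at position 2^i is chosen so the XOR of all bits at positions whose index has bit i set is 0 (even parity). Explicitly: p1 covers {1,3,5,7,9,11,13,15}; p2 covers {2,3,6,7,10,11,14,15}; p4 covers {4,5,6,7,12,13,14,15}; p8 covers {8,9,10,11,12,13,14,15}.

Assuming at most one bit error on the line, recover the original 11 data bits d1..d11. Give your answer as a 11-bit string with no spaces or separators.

10011001010

s1 (pos 1,3,5,7,9,11,13,15): 1⊕1⊕0⊕1⊕1⊕0⊕0⊕0 = 0
s2 (pos 2,3,6,7,10,11,14,15): 1⊕1⊕0⊕1⊕0⊕0⊕1⊕0 = 0
s4 (pos 4,5,6,7,12,13,14,15): 1⊕0⊕0⊕1⊕1⊕0⊕1⊕0 = 0
s8 (pos 8,9,10,11,12,13,14,15): 0⊕1⊕0⊕0⊕1⊕0⊕1⊕0 = 1
Syndrome s8…s1 = 1000 → error at position 8.
Flip position 8: 111100101001010 → 111100111001010
Read data bits from positions 3,5,6,7,9,10,11,12,13,14,15: 10011001010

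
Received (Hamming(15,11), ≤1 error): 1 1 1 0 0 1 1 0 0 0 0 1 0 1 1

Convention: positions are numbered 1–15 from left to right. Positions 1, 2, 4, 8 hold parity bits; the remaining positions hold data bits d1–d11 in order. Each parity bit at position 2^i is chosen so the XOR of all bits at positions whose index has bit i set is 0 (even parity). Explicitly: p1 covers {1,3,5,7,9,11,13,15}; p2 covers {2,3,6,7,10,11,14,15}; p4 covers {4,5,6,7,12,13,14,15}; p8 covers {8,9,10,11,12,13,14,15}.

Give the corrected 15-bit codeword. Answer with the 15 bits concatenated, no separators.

s1 (pos 1,3,5,7,9,11,13,15): 1⊕1⊕0⊕1⊕0⊕0⊕0⊕1 = 0
s2 (pos 2,3,6,7,10,11,14,15): 1⊕1⊕1⊕1⊕0⊕0⊕1⊕1 = 0
s4 (pos 4,5,6,7,12,13,14,15): 0⊕0⊕1⊕1⊕1⊕0⊕1⊕1 = 1
s8 (pos 8,9,10,11,12,13,14,15): 0⊕0⊕0⊕0⊕1⊕0⊕1⊕1 = 1
Syndrome s8…s1 = 1100 → error at position 12.
Flip position 12: 111001100001011 → 111001100000011

111001100000011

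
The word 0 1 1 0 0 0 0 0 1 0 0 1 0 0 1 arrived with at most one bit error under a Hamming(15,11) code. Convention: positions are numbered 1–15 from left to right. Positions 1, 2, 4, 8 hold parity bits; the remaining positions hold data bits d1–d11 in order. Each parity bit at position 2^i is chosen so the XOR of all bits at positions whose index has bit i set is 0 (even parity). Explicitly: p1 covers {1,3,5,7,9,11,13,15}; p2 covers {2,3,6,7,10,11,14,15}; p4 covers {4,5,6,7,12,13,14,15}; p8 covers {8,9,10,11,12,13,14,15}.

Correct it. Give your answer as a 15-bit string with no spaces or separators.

011000001011001

s1 (pos 1,3,5,7,9,11,13,15): 0⊕1⊕0⊕0⊕1⊕0⊕0⊕1 = 1
s2 (pos 2,3,6,7,10,11,14,15): 1⊕1⊕0⊕0⊕0⊕0⊕0⊕1 = 1
s4 (pos 4,5,6,7,12,13,14,15): 0⊕0⊕0⊕0⊕1⊕0⊕0⊕1 = 0
s8 (pos 8,9,10,11,12,13,14,15): 0⊕1⊕0⊕0⊕1⊕0⊕0⊕1 = 1
Syndrome s8…s1 = 1011 → error at position 11.
Flip position 11: 011000001001001 → 011000001011001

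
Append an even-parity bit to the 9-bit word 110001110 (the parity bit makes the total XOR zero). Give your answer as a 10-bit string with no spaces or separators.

XOR of the 9 data bits: 1⊕1⊕0⊕0⊕0⊕1⊕1⊕1⊕0 = 1
Parity bit = 1 (so all 10 bits XOR to 0).

1100011101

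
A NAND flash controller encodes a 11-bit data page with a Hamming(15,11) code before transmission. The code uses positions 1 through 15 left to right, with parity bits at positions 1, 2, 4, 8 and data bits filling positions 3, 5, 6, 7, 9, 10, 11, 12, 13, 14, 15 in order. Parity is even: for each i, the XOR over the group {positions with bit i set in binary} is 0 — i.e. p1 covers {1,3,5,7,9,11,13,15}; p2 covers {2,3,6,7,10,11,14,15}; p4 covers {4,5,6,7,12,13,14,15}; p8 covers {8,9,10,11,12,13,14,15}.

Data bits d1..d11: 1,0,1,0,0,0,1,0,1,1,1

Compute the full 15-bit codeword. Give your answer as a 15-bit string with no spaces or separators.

011001000010111

Place data at non-parity positions: p1 p2 1 p4 0 1 0 p8 0 0 1 0 1 1 1
p1 (pos 1,3,5,7,9,11,13,15): XOR of data positions = 1⊕0⊕0⊕0⊕1⊕1⊕1 = 0
p2 (pos 2,3,6,7,10,11,14,15): XOR of data positions = 1⊕1⊕0⊕0⊕1⊕1⊕1 = 1
p4 (pos 4,5,6,7,12,13,14,15): XOR of data positions = 0⊕1⊕0⊕0⊕1⊕1⊕1 = 0
p8 (pos 8,9,10,11,12,13,14,15): XOR of data positions = 0⊕0⊕1⊕0⊕1⊕1⊕1 = 0
Codeword: 011001000010111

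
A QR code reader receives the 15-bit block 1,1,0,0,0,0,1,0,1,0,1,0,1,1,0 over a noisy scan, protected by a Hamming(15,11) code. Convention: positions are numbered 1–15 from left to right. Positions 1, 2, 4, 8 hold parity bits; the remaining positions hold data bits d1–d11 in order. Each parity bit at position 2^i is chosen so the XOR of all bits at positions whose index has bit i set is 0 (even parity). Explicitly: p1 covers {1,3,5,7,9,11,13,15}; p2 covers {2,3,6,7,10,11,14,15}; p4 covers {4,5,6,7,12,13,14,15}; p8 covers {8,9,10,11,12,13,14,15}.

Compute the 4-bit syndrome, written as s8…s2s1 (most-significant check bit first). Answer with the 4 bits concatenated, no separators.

s1 (pos 1,3,5,7,9,11,13,15): 1⊕0⊕0⊕1⊕1⊕1⊕1⊕0 = 1
s2 (pos 2,3,6,7,10,11,14,15): 1⊕0⊕0⊕1⊕0⊕1⊕1⊕0 = 0
s4 (pos 4,5,6,7,12,13,14,15): 0⊕0⊕0⊕1⊕0⊕1⊕1⊕0 = 1
s8 (pos 8,9,10,11,12,13,14,15): 0⊕1⊕0⊕1⊕0⊕1⊕1⊕0 = 0
Syndrome s8…s1 = 0101 → error at position 5.

0101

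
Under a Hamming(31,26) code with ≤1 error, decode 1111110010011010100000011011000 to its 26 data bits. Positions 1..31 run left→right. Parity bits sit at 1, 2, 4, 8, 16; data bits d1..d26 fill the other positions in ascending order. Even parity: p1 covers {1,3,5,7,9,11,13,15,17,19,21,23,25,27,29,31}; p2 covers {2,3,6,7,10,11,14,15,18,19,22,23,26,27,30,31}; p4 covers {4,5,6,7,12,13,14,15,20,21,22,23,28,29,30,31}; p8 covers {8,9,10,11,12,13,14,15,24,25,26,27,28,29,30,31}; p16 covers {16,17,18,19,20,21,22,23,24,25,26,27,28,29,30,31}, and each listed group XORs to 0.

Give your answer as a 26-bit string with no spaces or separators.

s1 (pos 1,3,5,7,9,11,13,15,17,19,21,23,25,27,29,31): 1⊕1⊕1⊕0⊕1⊕0⊕1⊕1⊕1⊕0⊕0⊕0⊕1⊕1⊕0⊕0 = 1
s2 (pos 2,3,6,7,10,11,14,15,18,19,22,23,26,27,30,31): 1⊕1⊕1⊕0⊕0⊕0⊕0⊕1⊕0⊕0⊕0⊕0⊕0⊕1⊕0⊕0 = 1
s4 (pos 4,5,6,7,12,13,14,15,20,21,22,23,28,29,30,31): 1⊕1⊕1⊕0⊕1⊕1⊕0⊕1⊕0⊕0⊕0⊕0⊕1⊕0⊕0⊕0 = 1
s8 (pos 8,9,10,11,12,13,14,15,24,25,26,27,28,29,30,31): 0⊕1⊕0⊕0⊕1⊕1⊕0⊕1⊕1⊕1⊕0⊕1⊕1⊕0⊕0⊕0 = 0
s16 (pos 16,17,18,19,20,21,22,23,24,25,26,27,28,29,30,31): 0⊕1⊕0⊕0⊕0⊕0⊕0⊕0⊕1⊕1⊕0⊕1⊕1⊕0⊕0⊕0 = 1
Syndrome s16…s1 = 10111 → error at position 23.
Flip position 23: 1111110010011010100000011011000 → 1111110010011010100000111011000
Read data bits from positions 3,5,6,7,9,10,11,12,13,14,15,17,18,19,20,21,22,23,24,25,26,27,28,29,30,31: 11101001101100000111011000

11101001101100000111011000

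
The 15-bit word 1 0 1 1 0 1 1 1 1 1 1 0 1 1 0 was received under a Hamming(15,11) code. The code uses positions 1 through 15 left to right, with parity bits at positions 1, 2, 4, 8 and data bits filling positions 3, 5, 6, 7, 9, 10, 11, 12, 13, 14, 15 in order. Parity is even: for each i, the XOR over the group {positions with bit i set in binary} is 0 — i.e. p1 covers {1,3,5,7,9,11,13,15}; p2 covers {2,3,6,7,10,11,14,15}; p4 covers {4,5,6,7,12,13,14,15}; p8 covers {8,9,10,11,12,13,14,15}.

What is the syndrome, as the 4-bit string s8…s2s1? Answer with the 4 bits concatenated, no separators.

0100

s1 (pos 1,3,5,7,9,11,13,15): 1⊕1⊕0⊕1⊕1⊕1⊕1⊕0 = 0
s2 (pos 2,3,6,7,10,11,14,15): 0⊕1⊕1⊕1⊕1⊕1⊕1⊕0 = 0
s4 (pos 4,5,6,7,12,13,14,15): 1⊕0⊕1⊕1⊕0⊕1⊕1⊕0 = 1
s8 (pos 8,9,10,11,12,13,14,15): 1⊕1⊕1⊕1⊕0⊕1⊕1⊕0 = 0
Syndrome s8…s1 = 0100 → error at position 4.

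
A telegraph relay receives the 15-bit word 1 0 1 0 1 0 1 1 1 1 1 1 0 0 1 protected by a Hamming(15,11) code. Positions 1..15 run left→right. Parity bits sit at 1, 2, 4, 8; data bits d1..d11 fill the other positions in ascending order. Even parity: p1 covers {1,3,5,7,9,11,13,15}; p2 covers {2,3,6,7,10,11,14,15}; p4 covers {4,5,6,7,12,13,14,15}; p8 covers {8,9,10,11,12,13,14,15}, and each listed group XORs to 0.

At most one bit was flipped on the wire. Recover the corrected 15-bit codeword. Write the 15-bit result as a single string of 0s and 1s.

s1 (pos 1,3,5,7,9,11,13,15): 1⊕1⊕1⊕1⊕1⊕1⊕0⊕1 = 1
s2 (pos 2,3,6,7,10,11,14,15): 0⊕1⊕0⊕1⊕1⊕1⊕0⊕1 = 1
s4 (pos 4,5,6,7,12,13,14,15): 0⊕1⊕0⊕1⊕1⊕0⊕0⊕1 = 0
s8 (pos 8,9,10,11,12,13,14,15): 1⊕1⊕1⊕1⊕1⊕0⊕0⊕1 = 0
Syndrome s8…s1 = 0011 → error at position 3.
Flip position 3: 101010111111001 → 100010111111001

100010111111001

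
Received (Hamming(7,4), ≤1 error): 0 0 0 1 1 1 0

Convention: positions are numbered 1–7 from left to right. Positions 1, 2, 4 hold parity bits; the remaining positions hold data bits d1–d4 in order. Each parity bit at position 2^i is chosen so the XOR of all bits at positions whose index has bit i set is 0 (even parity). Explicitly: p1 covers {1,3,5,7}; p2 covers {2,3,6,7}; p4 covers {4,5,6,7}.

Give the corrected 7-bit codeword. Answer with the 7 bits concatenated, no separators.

s1 (pos 1,3,5,7): 0⊕0⊕1⊕0 = 1
s2 (pos 2,3,6,7): 0⊕0⊕1⊕0 = 1
s4 (pos 4,5,6,7): 1⊕1⊕1⊕0 = 1
Syndrome s4…s1 = 111 → error at position 7.
Flip position 7: 0001110 → 0001111

0001111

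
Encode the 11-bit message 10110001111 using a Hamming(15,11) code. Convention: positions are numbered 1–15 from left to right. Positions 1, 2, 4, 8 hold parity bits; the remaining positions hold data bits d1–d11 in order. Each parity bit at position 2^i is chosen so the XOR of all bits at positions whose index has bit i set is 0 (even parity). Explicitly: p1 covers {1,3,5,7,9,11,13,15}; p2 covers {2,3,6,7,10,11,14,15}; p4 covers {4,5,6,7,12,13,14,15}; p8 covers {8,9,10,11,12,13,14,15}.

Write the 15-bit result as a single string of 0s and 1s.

Place data at non-parity positions: p1 p2 1 p4 0 1 1 p8 0 0 0 1 1 1 1
p1 (pos 1,3,5,7,9,11,13,15): XOR of data positions = 1⊕0⊕1⊕0⊕0⊕1⊕1 = 0
p2 (pos 2,3,6,7,10,11,14,15): XOR of data positions = 1⊕1⊕1⊕0⊕0⊕1⊕1 = 1
p4 (pos 4,5,6,7,12,13,14,15): XOR of data positions = 0⊕1⊕1⊕1⊕1⊕1⊕1 = 0
p8 (pos 8,9,10,11,12,13,14,15): XOR of data positions = 0⊕0⊕0⊕1⊕1⊕1⊕1 = 0
Codeword: 011001100001111

011001100001111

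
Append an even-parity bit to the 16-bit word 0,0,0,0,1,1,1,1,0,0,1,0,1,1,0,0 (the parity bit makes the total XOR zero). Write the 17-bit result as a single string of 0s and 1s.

00001111001011001

XOR of the 16 data bits: 0⊕0⊕0⊕0⊕1⊕1⊕1⊕1⊕0⊕0⊕1⊕0⊕1⊕1⊕0⊕0 = 1
Parity bit = 1 (so all 17 bits XOR to 0).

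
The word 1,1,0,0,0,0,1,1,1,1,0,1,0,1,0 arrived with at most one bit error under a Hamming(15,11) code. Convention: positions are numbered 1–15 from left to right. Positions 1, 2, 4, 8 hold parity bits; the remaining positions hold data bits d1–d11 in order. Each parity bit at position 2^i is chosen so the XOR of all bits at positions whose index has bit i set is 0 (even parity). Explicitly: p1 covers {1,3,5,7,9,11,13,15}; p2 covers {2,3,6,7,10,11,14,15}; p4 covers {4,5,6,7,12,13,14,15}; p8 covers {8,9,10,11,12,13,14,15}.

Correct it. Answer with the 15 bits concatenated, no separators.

110000111101110

s1 (pos 1,3,5,7,9,11,13,15): 1⊕0⊕0⊕1⊕1⊕0⊕0⊕0 = 1
s2 (pos 2,3,6,7,10,11,14,15): 1⊕0⊕0⊕1⊕1⊕0⊕1⊕0 = 0
s4 (pos 4,5,6,7,12,13,14,15): 0⊕0⊕0⊕1⊕1⊕0⊕1⊕0 = 1
s8 (pos 8,9,10,11,12,13,14,15): 1⊕1⊕1⊕0⊕1⊕0⊕1⊕0 = 1
Syndrome s8…s1 = 1101 → error at position 13.
Flip position 13: 110000111101010 → 110000111101110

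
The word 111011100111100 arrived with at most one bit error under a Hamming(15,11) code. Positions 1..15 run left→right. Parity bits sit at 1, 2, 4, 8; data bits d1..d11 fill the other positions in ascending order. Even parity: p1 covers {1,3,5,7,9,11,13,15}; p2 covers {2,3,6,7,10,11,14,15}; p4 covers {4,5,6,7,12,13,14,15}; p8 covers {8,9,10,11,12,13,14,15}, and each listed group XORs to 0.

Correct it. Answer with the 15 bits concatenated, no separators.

s1 (pos 1,3,5,7,9,11,13,15): 1⊕1⊕1⊕1⊕0⊕1⊕1⊕0 = 0
s2 (pos 2,3,6,7,10,11,14,15): 1⊕1⊕1⊕1⊕1⊕1⊕0⊕0 = 0
s4 (pos 4,5,6,7,12,13,14,15): 0⊕1⊕1⊕1⊕1⊕1⊕0⊕0 = 1
s8 (pos 8,9,10,11,12,13,14,15): 0⊕0⊕1⊕1⊕1⊕1⊕0⊕0 = 0
Syndrome s8…s1 = 0100 → error at position 4.
Flip position 4: 111011100111100 → 111111100111100

111111100111100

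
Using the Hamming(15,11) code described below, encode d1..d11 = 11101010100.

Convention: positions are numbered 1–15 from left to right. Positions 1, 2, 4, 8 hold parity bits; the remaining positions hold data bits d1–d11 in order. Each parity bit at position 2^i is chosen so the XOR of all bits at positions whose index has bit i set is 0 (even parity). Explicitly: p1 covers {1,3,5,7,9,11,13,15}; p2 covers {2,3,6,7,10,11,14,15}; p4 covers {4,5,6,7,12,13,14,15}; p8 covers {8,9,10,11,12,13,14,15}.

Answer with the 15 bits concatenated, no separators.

111111011010100

Place data at non-parity positions: p1 p2 1 p4 1 1 0 p8 1 0 1 0 1 0 0
p1 (pos 1,3,5,7,9,11,13,15): XOR of data positions = 1⊕1⊕0⊕1⊕1⊕1⊕0 = 1
p2 (pos 2,3,6,7,10,11,14,15): XOR of data positions = 1⊕1⊕0⊕0⊕1⊕0⊕0 = 1
p4 (pos 4,5,6,7,12,13,14,15): XOR of data positions = 1⊕1⊕0⊕0⊕1⊕0⊕0 = 1
p8 (pos 8,9,10,11,12,13,14,15): XOR of data positions = 1⊕0⊕1⊕0⊕1⊕0⊕0 = 1
Codeword: 111111011010100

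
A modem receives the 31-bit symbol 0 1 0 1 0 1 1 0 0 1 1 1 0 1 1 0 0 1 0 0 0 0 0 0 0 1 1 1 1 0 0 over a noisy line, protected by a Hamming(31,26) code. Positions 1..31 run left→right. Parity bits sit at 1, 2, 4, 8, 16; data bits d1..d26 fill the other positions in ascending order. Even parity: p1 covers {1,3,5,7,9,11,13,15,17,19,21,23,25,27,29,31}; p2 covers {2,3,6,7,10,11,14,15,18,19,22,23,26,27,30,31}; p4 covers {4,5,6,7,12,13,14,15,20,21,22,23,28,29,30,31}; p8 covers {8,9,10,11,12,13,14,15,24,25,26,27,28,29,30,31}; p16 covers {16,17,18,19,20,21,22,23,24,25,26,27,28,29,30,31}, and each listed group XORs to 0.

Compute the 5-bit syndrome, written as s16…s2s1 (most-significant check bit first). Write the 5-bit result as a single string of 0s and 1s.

s1 (pos 1,3,5,7,9,11,13,15,17,19,21,23,25,27,29,31): 0⊕0⊕0⊕1⊕0⊕1⊕0⊕1⊕0⊕0⊕0⊕0⊕0⊕1⊕1⊕0 = 1
s2 (pos 2,3,6,7,10,11,14,15,18,19,22,23,26,27,30,31): 1⊕0⊕1⊕1⊕1⊕1⊕1⊕1⊕1⊕0⊕0⊕0⊕1⊕1⊕0⊕0 = 0
s4 (pos 4,5,6,7,12,13,14,15,20,21,22,23,28,29,30,31): 1⊕0⊕1⊕1⊕1⊕0⊕1⊕1⊕0⊕0⊕0⊕0⊕1⊕1⊕0⊕0 = 0
s8 (pos 8,9,10,11,12,13,14,15,24,25,26,27,28,29,30,31): 0⊕0⊕1⊕1⊕1⊕0⊕1⊕1⊕0⊕0⊕1⊕1⊕1⊕1⊕0⊕0 = 1
s16 (pos 16,17,18,19,20,21,22,23,24,25,26,27,28,29,30,31): 0⊕0⊕1⊕0⊕0⊕0⊕0⊕0⊕0⊕0⊕1⊕1⊕1⊕1⊕0⊕0 = 1
Syndrome s16…s1 = 11001 → error at position 25.

11001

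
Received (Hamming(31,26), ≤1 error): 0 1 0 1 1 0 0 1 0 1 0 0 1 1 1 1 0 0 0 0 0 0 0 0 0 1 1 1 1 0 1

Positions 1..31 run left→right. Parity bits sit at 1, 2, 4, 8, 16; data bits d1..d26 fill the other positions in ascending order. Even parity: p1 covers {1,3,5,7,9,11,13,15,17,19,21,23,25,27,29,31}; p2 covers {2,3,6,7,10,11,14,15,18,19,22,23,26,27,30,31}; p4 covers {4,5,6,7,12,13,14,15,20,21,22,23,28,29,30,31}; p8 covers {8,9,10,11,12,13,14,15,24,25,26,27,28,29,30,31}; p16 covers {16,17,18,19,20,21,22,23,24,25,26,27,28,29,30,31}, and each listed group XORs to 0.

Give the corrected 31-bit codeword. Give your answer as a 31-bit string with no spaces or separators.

0001100101001111000000000111101

s1 (pos 1,3,5,7,9,11,13,15,17,19,21,23,25,27,29,31): 0⊕0⊕1⊕0⊕0⊕0⊕1⊕1⊕0⊕0⊕0⊕0⊕0⊕1⊕1⊕1 = 0
s2 (pos 2,3,6,7,10,11,14,15,18,19,22,23,26,27,30,31): 1⊕0⊕0⊕0⊕1⊕0⊕1⊕1⊕0⊕0⊕0⊕0⊕1⊕1⊕0⊕1 = 1
s4 (pos 4,5,6,7,12,13,14,15,20,21,22,23,28,29,30,31): 1⊕1⊕0⊕0⊕0⊕1⊕1⊕1⊕0⊕0⊕0⊕0⊕1⊕1⊕0⊕1 = 0
s8 (pos 8,9,10,11,12,13,14,15,24,25,26,27,28,29,30,31): 1⊕0⊕1⊕0⊕0⊕1⊕1⊕1⊕0⊕0⊕1⊕1⊕1⊕1⊕0⊕1 = 0
s16 (pos 16,17,18,19,20,21,22,23,24,25,26,27,28,29,30,31): 1⊕0⊕0⊕0⊕0⊕0⊕0⊕0⊕0⊕0⊕1⊕1⊕1⊕1⊕0⊕1 = 0
Syndrome s16…s1 = 00010 → error at position 2.
Flip position 2: 0101100101001111000000000111101 → 0001100101001111000000000111101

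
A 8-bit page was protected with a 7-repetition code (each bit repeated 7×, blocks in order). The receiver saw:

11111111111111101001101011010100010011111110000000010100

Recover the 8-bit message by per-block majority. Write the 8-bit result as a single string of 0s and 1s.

11110100

Block 1 (1111111): 7 ones → 1
Block 2 (1111111): 7 ones → 1
Block 3 (1010011): 4 ones → 1
Block 4 (0101101): 4 ones → 1
Block 5 (0100010): 2 ones → 0
Block 6 (0111111): 6 ones → 1
Block 7 (1000000): 1 one → 0
Block 8 (0010100): 2 ones → 0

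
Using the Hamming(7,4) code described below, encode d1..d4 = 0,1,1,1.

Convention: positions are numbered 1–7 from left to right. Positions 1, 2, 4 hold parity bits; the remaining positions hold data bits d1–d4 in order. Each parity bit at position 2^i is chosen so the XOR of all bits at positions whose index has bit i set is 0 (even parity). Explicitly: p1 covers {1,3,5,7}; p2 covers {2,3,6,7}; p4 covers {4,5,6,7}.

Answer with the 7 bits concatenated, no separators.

Place data at non-parity positions: p1 p2 0 p4 1 1 1
p1 (pos 1,3,5,7): XOR of data positions = 0⊕1⊕1 = 0
p2 (pos 2,3,6,7): XOR of data positions = 0⊕1⊕1 = 0
p4 (pos 4,5,6,7): XOR of data positions = 1⊕1⊕1 = 1
Codeword: 0001111

0001111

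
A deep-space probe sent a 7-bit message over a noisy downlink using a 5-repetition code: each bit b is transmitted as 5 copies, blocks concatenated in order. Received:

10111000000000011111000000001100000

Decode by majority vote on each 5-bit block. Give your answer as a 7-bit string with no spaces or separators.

1001000

Block 1 (10111): 4 ones → 1
Block 2 (00000): 0 ones → 0
Block 3 (00000): 0 ones → 0
Block 4 (11111): 5 ones → 1
Block 5 (00000): 0 ones → 0
Block 6 (00011): 2 ones → 0
Block 7 (00000): 0 ones → 0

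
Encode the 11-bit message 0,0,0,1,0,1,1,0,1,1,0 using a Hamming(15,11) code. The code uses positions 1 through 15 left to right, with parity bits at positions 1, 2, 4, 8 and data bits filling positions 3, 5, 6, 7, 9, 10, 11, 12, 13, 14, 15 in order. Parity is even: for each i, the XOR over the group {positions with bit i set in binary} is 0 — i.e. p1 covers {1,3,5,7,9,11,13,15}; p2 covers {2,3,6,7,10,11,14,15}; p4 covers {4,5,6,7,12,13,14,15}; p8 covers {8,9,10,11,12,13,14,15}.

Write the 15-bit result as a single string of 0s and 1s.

100100100110110

Place data at non-parity positions: p1 p2 0 p4 0 0 1 p8 0 1 1 0 1 1 0
p1 (pos 1,3,5,7,9,11,13,15): XOR of data positions = 0⊕0⊕1⊕0⊕1⊕1⊕0 = 1
p2 (pos 2,3,6,7,10,11,14,15): XOR of data positions = 0⊕0⊕1⊕1⊕1⊕1⊕0 = 0
p4 (pos 4,5,6,7,12,13,14,15): XOR of data positions = 0⊕0⊕1⊕0⊕1⊕1⊕0 = 1
p8 (pos 8,9,10,11,12,13,14,15): XOR of data positions = 0⊕1⊕1⊕0⊕1⊕1⊕0 = 0
Codeword: 100100100110110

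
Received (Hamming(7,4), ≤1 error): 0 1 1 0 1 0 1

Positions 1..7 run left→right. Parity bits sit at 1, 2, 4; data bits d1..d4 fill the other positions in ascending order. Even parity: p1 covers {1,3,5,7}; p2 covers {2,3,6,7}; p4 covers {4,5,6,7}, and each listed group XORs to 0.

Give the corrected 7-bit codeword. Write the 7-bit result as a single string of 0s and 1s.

0100101

s1 (pos 1,3,5,7): 0⊕1⊕1⊕1 = 1
s2 (pos 2,3,6,7): 1⊕1⊕0⊕1 = 1
s4 (pos 4,5,6,7): 0⊕1⊕0⊕1 = 0
Syndrome s4…s1 = 011 → error at position 3.
Flip position 3: 0110101 → 0100101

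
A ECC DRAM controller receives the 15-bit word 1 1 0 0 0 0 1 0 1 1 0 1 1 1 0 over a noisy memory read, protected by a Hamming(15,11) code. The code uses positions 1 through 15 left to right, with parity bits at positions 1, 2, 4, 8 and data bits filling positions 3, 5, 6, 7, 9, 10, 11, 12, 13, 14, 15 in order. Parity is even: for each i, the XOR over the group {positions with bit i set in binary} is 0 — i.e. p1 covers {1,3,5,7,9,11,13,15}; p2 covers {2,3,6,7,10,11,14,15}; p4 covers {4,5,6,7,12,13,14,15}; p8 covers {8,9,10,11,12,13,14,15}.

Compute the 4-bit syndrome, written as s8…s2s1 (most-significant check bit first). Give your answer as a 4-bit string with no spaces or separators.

s1 (pos 1,3,5,7,9,11,13,15): 1⊕0⊕0⊕1⊕1⊕0⊕1⊕0 = 0
s2 (pos 2,3,6,7,10,11,14,15): 1⊕0⊕0⊕1⊕1⊕0⊕1⊕0 = 0
s4 (pos 4,5,6,7,12,13,14,15): 0⊕0⊕0⊕1⊕1⊕1⊕1⊕0 = 0
s8 (pos 8,9,10,11,12,13,14,15): 0⊕1⊕1⊕0⊕1⊕1⊕1⊕0 = 1
Syndrome s8…s1 = 1000 → error at position 8.

1000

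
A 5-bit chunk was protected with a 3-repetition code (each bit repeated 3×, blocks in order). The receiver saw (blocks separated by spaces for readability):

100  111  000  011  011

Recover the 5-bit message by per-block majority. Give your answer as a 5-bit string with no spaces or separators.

01011

Block 1 (100): 1 one → 0
Block 2 (111): 3 ones → 1
Block 3 (000): 0 ones → 0
Block 4 (011): 2 ones → 1
Block 5 (011): 2 ones → 1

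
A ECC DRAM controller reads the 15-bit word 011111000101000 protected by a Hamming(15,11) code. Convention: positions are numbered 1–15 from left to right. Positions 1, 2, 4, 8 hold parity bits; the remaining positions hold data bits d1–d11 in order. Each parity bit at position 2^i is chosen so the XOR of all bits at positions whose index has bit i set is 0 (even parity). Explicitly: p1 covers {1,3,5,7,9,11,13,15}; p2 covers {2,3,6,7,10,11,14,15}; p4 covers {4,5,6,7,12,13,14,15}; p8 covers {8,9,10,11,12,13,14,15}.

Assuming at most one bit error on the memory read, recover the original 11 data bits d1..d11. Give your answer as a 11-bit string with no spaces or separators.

s1 (pos 1,3,5,7,9,11,13,15): 0⊕1⊕1⊕0⊕0⊕0⊕0⊕0 = 0
s2 (pos 2,3,6,7,10,11,14,15): 1⊕1⊕1⊕0⊕1⊕0⊕0⊕0 = 0
s4 (pos 4,5,6,7,12,13,14,15): 1⊕1⊕1⊕0⊕1⊕0⊕0⊕0 = 0
s8 (pos 8,9,10,11,12,13,14,15): 0⊕0⊕1⊕0⊕1⊕0⊕0⊕0 = 0
Syndrome s8…s1 = 0000 → no error.
Read data bits from positions 3,5,6,7,9,10,11,12,13,14,15: 11100101000

11100101000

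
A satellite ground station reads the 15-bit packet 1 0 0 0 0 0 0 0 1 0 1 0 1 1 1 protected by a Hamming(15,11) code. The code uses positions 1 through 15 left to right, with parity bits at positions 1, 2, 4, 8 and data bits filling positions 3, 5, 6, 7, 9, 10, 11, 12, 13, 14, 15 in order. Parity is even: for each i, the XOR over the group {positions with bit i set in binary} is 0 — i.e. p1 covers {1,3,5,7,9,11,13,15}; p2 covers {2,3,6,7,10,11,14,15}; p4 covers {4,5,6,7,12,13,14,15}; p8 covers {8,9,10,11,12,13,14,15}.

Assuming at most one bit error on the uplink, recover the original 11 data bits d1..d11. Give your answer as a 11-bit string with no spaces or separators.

00001010110

s1 (pos 1,3,5,7,9,11,13,15): 1⊕0⊕0⊕0⊕1⊕1⊕1⊕1 = 1
s2 (pos 2,3,6,7,10,11,14,15): 0⊕0⊕0⊕0⊕0⊕1⊕1⊕1 = 1
s4 (pos 4,5,6,7,12,13,14,15): 0⊕0⊕0⊕0⊕0⊕1⊕1⊕1 = 1
s8 (pos 8,9,10,11,12,13,14,15): 0⊕1⊕0⊕1⊕0⊕1⊕1⊕1 = 1
Syndrome s8…s1 = 1111 → error at position 15.
Flip position 15: 100000001010111 → 100000001010110
Read data bits from positions 3,5,6,7,9,10,11,12,13,14,15: 00001010110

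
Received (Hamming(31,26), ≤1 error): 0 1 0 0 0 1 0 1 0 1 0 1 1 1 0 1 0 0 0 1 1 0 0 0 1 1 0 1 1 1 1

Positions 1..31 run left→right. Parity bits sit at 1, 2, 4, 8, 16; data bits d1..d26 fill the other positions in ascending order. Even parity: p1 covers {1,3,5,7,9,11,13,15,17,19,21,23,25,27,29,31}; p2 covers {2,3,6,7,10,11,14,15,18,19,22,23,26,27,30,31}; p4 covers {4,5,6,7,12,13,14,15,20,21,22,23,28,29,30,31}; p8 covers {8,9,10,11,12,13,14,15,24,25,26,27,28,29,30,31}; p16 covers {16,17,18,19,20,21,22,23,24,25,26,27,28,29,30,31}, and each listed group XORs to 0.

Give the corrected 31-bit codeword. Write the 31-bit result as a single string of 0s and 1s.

s1 (pos 1,3,5,7,9,11,13,15,17,19,21,23,25,27,29,31): 0⊕0⊕0⊕0⊕0⊕0⊕1⊕0⊕0⊕0⊕1⊕0⊕1⊕0⊕1⊕1 = 1
s2 (pos 2,3,6,7,10,11,14,15,18,19,22,23,26,27,30,31): 1⊕0⊕1⊕0⊕1⊕0⊕1⊕0⊕0⊕0⊕0⊕0⊕1⊕0⊕1⊕1 = 1
s4 (pos 4,5,6,7,12,13,14,15,20,21,22,23,28,29,30,31): 0⊕0⊕1⊕0⊕1⊕1⊕1⊕0⊕1⊕1⊕0⊕0⊕1⊕1⊕1⊕1 = 0
s8 (pos 8,9,10,11,12,13,14,15,24,25,26,27,28,29,30,31): 1⊕0⊕1⊕0⊕1⊕1⊕1⊕0⊕0⊕1⊕1⊕0⊕1⊕1⊕1⊕1 = 1
s16 (pos 16,17,18,19,20,21,22,23,24,25,26,27,28,29,30,31): 1⊕0⊕0⊕0⊕1⊕1⊕0⊕0⊕0⊕1⊕1⊕0⊕1⊕1⊕1⊕1 = 1
Syndrome s16…s1 = 11011 → error at position 27.
Flip position 27: 0100010101011101000110001101111 → 0100010101011101000110001111111

0100010101011101000110001111111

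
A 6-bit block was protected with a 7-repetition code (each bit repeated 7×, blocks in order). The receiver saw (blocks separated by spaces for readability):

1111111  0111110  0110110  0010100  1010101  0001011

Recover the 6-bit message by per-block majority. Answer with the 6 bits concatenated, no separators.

111010

Block 1 (1111111): 7 ones → 1
Block 2 (0111110): 5 ones → 1
Block 3 (0110110): 4 ones → 1
Block 4 (0010100): 2 ones → 0
Block 5 (1010101): 4 ones → 1
Block 6 (0001011): 3 ones → 0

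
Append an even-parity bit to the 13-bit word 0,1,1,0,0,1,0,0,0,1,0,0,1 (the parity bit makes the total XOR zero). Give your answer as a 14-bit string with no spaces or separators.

XOR of the 13 data bits: 0⊕1⊕1⊕0⊕0⊕1⊕0⊕0⊕0⊕1⊕0⊕0⊕1 = 1
Parity bit = 1 (so all 14 bits XOR to 0).

01100100010011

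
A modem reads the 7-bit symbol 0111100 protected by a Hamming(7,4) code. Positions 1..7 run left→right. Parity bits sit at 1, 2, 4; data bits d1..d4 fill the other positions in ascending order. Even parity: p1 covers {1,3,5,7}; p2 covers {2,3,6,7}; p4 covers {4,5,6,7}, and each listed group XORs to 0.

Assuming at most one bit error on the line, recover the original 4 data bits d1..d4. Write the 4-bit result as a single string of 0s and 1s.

1100

s1 (pos 1,3,5,7): 0⊕1⊕1⊕0 = 0
s2 (pos 2,3,6,7): 1⊕1⊕0⊕0 = 0
s4 (pos 4,5,6,7): 1⊕1⊕0⊕0 = 0
Syndrome s4…s1 = 000 → no error.
Read data bits from positions 3,5,6,7: 1100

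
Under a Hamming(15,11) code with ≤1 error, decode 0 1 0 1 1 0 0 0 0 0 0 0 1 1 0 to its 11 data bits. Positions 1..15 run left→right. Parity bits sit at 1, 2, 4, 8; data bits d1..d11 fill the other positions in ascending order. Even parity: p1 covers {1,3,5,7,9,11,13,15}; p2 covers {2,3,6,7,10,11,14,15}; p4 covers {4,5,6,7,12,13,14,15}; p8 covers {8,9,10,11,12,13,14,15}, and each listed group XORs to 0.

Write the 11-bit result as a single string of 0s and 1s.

s1 (pos 1,3,5,7,9,11,13,15): 0⊕0⊕1⊕0⊕0⊕0⊕1⊕0 = 0
s2 (pos 2,3,6,7,10,11,14,15): 1⊕0⊕0⊕0⊕0⊕0⊕1⊕0 = 0
s4 (pos 4,5,6,7,12,13,14,15): 1⊕1⊕0⊕0⊕0⊕1⊕1⊕0 = 0
s8 (pos 8,9,10,11,12,13,14,15): 0⊕0⊕0⊕0⊕0⊕1⊕1⊕0 = 0
Syndrome s8…s1 = 0000 → no error.
Read data bits from positions 3,5,6,7,9,10,11,12,13,14,15: 01000000110

01000000110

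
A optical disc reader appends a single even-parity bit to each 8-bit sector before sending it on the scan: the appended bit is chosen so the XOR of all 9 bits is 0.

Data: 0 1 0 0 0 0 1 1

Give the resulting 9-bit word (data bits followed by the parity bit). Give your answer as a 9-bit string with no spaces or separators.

010000111

XOR of the 8 data bits: 0⊕1⊕0⊕0⊕0⊕0⊕1⊕1 = 1
Parity bit = 1 (so all 9 bits XOR to 0).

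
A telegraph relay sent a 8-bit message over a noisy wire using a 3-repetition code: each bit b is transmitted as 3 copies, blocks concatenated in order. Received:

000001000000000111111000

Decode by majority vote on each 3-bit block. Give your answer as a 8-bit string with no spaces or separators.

Block 1 (000): 0 ones → 0
Block 2 (001): 1 one → 0
Block 3 (000): 0 ones → 0
Block 4 (000): 0 ones → 0
Block 5 (000): 0 ones → 0
Block 6 (111): 3 ones → 1
Block 7 (111): 3 ones → 1
Block 8 (000): 0 ones → 0

00000110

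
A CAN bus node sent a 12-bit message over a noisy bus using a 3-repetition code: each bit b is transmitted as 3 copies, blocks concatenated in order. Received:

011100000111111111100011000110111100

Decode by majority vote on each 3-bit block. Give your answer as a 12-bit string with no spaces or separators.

100111010110

Block 1 (011): 2 ones → 1
Block 2 (100): 1 one → 0
Block 3 (000): 0 ones → 0
Block 4 (111): 3 ones → 1
Block 5 (111): 3 ones → 1
Block 6 (111): 3 ones → 1
Block 7 (100): 1 one → 0
Block 8 (011): 2 ones → 1
Block 9 (000): 0 ones → 0
Block 10 (110): 2 ones → 1
Block 11 (111): 3 ones → 1
Block 12 (100): 1 one → 0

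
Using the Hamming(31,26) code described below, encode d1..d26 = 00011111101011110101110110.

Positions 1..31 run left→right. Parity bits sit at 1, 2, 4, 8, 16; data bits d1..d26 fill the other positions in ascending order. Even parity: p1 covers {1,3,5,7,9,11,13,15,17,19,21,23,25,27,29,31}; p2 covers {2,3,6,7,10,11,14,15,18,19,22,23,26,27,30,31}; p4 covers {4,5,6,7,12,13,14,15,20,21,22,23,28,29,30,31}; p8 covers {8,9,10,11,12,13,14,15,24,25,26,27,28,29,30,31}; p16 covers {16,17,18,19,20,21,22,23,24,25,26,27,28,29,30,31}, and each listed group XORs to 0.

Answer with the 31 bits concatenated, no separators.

Place data at non-parity positions: p1 p2 0 p4 0 0 1 p8 1 1 1 1 1 0 1 p16 0 1 1 1 1 0 1 0 1 1 1 0 1 1 0
p1 (pos 1,3,5,7,9,11,13,15,17,19,21,23,25,27,29,31): XOR of data positions = 0⊕0⊕1⊕1⊕1⊕1⊕1⊕0⊕1⊕1⊕1⊕1⊕1⊕1⊕0 = 1
p2 (pos 2,3,6,7,10,11,14,15,18,19,22,23,26,27,30,31): XOR of data positions = 0⊕0⊕1⊕1⊕1⊕0⊕1⊕1⊕1⊕0⊕1⊕1⊕1⊕1⊕0 = 0
p4 (pos 4,5,6,7,12,13,14,15,20,21,22,23,28,29,30,31): XOR of data positions = 0⊕0⊕1⊕1⊕1⊕0⊕1⊕1⊕1⊕0⊕1⊕0⊕1⊕1⊕0 = 1
p8 (pos 8,9,10,11,12,13,14,15,24,25,26,27,28,29,30,31): XOR of data positions = 1⊕1⊕1⊕1⊕1⊕0⊕1⊕0⊕1⊕1⊕1⊕0⊕1⊕1⊕0 = 1
p16 (pos 16,17,18,19,20,21,22,23,24,25,26,27,28,29,30,31): XOR of data positions = 0⊕1⊕1⊕1⊕1⊕0⊕1⊕0⊕1⊕1⊕1⊕0⊕1⊕1⊕0 = 0
Codeword: 1001001111111010011110101110110

1001001111111010011110101110110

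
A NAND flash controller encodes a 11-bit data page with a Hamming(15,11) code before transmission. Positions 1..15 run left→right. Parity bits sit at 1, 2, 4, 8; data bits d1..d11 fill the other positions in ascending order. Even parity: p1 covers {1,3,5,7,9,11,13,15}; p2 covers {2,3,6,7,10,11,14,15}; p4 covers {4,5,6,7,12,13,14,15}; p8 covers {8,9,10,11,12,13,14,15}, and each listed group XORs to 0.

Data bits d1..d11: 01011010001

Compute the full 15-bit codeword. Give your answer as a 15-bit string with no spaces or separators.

Place data at non-parity positions: p1 p2 0 p4 1 0 1 p8 1 0 1 0 0 0 1
p1 (pos 1,3,5,7,9,11,13,15): XOR of data positions = 0⊕1⊕1⊕1⊕1⊕0⊕1 = 1
p2 (pos 2,3,6,7,10,11,14,15): XOR of data positions = 0⊕0⊕1⊕0⊕1⊕0⊕1 = 1
p4 (pos 4,5,6,7,12,13,14,15): XOR of data positions = 1⊕0⊕1⊕0⊕0⊕0⊕1 = 1
p8 (pos 8,9,10,11,12,13,14,15): XOR of data positions = 1⊕0⊕1⊕0⊕0⊕0⊕1 = 1
Codeword: 110110111010001

110110111010001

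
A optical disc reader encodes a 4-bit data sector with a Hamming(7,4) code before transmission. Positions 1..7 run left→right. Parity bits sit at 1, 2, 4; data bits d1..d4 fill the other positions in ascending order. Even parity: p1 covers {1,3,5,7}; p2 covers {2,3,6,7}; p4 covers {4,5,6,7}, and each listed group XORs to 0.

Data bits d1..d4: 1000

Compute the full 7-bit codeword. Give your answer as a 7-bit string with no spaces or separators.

1110000

Place data at non-parity positions: p1 p2 1 p4 0 0 0
p1 (pos 1,3,5,7): XOR of data positions = 1⊕0⊕0 = 1
p2 (pos 2,3,6,7): XOR of data positions = 1⊕0⊕0 = 1
p4 (pos 4,5,6,7): XOR of data positions = 0⊕0⊕0 = 0
Codeword: 1110000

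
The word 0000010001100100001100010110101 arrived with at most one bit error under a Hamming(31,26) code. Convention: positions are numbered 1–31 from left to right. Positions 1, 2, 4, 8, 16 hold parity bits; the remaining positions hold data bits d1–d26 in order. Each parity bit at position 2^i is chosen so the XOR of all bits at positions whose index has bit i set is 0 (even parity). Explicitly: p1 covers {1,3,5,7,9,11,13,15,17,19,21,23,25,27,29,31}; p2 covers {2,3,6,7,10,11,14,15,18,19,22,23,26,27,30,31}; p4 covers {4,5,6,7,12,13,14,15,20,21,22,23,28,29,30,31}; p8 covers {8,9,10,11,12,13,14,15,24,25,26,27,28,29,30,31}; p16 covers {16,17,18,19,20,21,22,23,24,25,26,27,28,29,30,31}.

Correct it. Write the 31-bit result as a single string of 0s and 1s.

s1 (pos 1,3,5,7,9,11,13,15,17,19,21,23,25,27,29,31): 0⊕0⊕0⊕0⊕0⊕1⊕0⊕0⊕0⊕1⊕0⊕0⊕0⊕1⊕1⊕1 = 1
s2 (pos 2,3,6,7,10,11,14,15,18,19,22,23,26,27,30,31): 0⊕0⊕1⊕0⊕1⊕1⊕1⊕0⊕0⊕1⊕0⊕0⊕1⊕1⊕0⊕1 = 0
s4 (pos 4,5,6,7,12,13,14,15,20,21,22,23,28,29,30,31): 0⊕0⊕1⊕0⊕0⊕0⊕1⊕0⊕1⊕0⊕0⊕0⊕0⊕1⊕0⊕1 = 1
s8 (pos 8,9,10,11,12,13,14,15,24,25,26,27,28,29,30,31): 0⊕0⊕1⊕1⊕0⊕0⊕1⊕0⊕1⊕0⊕1⊕1⊕0⊕1⊕0⊕1 = 0
s16 (pos 16,17,18,19,20,21,22,23,24,25,26,27,28,29,30,31): 0⊕0⊕0⊕1⊕1⊕0⊕0⊕0⊕1⊕0⊕1⊕1⊕0⊕1⊕0⊕1 = 1
Syndrome s16…s1 = 10101 → error at position 21.
Flip position 21: 0000010001100100001100010110101 → 0000010001100100001110010110101

0000010001100100001110010110101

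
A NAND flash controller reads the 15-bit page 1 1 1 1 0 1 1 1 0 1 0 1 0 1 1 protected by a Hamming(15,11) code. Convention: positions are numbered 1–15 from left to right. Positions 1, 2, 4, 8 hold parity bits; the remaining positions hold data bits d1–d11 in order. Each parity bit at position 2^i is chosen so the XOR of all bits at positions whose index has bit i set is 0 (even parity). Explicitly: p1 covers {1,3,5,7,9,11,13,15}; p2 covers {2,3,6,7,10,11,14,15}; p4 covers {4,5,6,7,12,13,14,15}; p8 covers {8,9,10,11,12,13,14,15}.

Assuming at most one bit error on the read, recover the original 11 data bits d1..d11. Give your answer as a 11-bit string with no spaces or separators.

10110001011

s1 (pos 1,3,5,7,9,11,13,15): 1⊕1⊕0⊕1⊕0⊕0⊕0⊕1 = 0
s2 (pos 2,3,6,7,10,11,14,15): 1⊕1⊕1⊕1⊕1⊕0⊕1⊕1 = 1
s4 (pos 4,5,6,7,12,13,14,15): 1⊕0⊕1⊕1⊕1⊕0⊕1⊕1 = 0
s8 (pos 8,9,10,11,12,13,14,15): 1⊕0⊕1⊕0⊕1⊕0⊕1⊕1 = 1
Syndrome s8…s1 = 1010 → error at position 10.
Flip position 10: 111101110101011 → 111101110001011
Read data bits from positions 3,5,6,7,9,10,11,12,13,14,15: 10110001011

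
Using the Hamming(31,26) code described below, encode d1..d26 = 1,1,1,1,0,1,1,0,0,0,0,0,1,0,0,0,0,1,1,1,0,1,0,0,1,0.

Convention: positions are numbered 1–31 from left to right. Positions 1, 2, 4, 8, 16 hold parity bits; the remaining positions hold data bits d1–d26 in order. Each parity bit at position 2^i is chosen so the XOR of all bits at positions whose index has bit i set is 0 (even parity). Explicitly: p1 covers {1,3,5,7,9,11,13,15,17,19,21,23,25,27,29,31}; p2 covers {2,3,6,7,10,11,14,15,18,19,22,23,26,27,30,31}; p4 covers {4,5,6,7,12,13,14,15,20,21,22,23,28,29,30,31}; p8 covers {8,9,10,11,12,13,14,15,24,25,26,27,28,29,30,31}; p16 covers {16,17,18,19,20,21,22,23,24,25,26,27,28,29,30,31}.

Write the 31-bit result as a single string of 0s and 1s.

Place data at non-parity positions: p1 p2 1 p4 1 1 1 p8 0 1 1 0 0 0 0 p16 0 1 0 0 0 0 1 1 1 0 1 0 0 1 0
p1 (pos 1,3,5,7,9,11,13,15,17,19,21,23,25,27,29,31): XOR of data positions = 1⊕1⊕1⊕0⊕1⊕0⊕0⊕0⊕0⊕0⊕1⊕1⊕1⊕0⊕0 = 1
p2 (pos 2,3,6,7,10,11,14,15,18,19,22,23,26,27,30,31): XOR of data positions = 1⊕1⊕1⊕1⊕1⊕0⊕0⊕1⊕0⊕0⊕1⊕0⊕1⊕1⊕0 = 1
p4 (pos 4,5,6,7,12,13,14,15,20,21,22,23,28,29,30,31): XOR of data positions = 1⊕1⊕1⊕0⊕0⊕0⊕0⊕0⊕0⊕0⊕1⊕0⊕0⊕1⊕0 = 1
p8 (pos 8,9,10,11,12,13,14,15,24,25,26,27,28,29,30,31): XOR of data positions = 0⊕1⊕1⊕0⊕0⊕0⊕0⊕1⊕1⊕0⊕1⊕0⊕0⊕1⊕0 = 0
p16 (pos 16,17,18,19,20,21,22,23,24,25,26,27,28,29,30,31): XOR of data positions = 0⊕1⊕0⊕0⊕0⊕0⊕1⊕1⊕1⊕0⊕1⊕0⊕0⊕1⊕0 = 0
Codeword: 1111111001100000010000111010010

1111111001100000010000111010010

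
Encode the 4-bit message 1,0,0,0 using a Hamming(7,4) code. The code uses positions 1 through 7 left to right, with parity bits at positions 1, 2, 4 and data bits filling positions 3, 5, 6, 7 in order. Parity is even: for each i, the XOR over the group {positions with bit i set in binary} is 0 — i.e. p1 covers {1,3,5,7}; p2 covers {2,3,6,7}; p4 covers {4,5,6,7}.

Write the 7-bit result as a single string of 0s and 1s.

Place data at non-parity positions: p1 p2 1 p4 0 0 0
p1 (pos 1,3,5,7): XOR of data positions = 1⊕0⊕0 = 1
p2 (pos 2,3,6,7): XOR of data positions = 1⊕0⊕0 = 1
p4 (pos 4,5,6,7): XOR of data positions = 0⊕0⊕0 = 0
Codeword: 1110000

1110000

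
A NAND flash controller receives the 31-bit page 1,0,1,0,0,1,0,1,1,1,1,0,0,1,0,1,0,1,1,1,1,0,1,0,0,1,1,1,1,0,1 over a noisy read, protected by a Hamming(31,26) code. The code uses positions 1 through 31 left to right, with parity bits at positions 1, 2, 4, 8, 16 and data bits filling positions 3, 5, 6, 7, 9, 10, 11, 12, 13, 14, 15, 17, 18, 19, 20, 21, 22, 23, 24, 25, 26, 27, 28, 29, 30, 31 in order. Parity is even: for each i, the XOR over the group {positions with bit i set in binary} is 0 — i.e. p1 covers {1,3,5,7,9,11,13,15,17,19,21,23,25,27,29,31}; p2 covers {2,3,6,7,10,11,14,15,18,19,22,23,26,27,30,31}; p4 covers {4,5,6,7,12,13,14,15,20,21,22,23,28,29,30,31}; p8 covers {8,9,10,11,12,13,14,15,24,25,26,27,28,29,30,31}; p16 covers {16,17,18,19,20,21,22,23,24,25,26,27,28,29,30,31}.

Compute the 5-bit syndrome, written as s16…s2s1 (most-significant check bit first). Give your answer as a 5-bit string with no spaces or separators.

10010

s1 (pos 1,3,5,7,9,11,13,15,17,19,21,23,25,27,29,31): 1⊕1⊕0⊕0⊕1⊕1⊕0⊕0⊕0⊕1⊕1⊕1⊕0⊕1⊕1⊕1 = 0
s2 (pos 2,3,6,7,10,11,14,15,18,19,22,23,26,27,30,31): 0⊕1⊕1⊕0⊕1⊕1⊕1⊕0⊕1⊕1⊕0⊕1⊕1⊕1⊕0⊕1 = 1
s4 (pos 4,5,6,7,12,13,14,15,20,21,22,23,28,29,30,31): 0⊕0⊕1⊕0⊕0⊕0⊕1⊕0⊕1⊕1⊕0⊕1⊕1⊕1⊕0⊕1 = 0
s8 (pos 8,9,10,11,12,13,14,15,24,25,26,27,28,29,30,31): 1⊕1⊕1⊕1⊕0⊕0⊕1⊕0⊕0⊕0⊕1⊕1⊕1⊕1⊕0⊕1 = 0
s16 (pos 16,17,18,19,20,21,22,23,24,25,26,27,28,29,30,31): 1⊕0⊕1⊕1⊕1⊕1⊕0⊕1⊕0⊕0⊕1⊕1⊕1⊕1⊕0⊕1 = 1
Syndrome s16…s1 = 10010 → error at position 18.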